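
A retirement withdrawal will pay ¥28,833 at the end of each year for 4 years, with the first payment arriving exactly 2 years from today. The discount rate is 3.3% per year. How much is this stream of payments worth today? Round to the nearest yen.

¥103,011

Ordinary annuity of 4 payments, first payment at period 2.
Periodic rate r = 0.033 per year.
The ordinary-annuity PV formula values the stream one period before the first payment (period 1); discount that back 1 periods:
PV₀ = 28,833 × [1 − (1+r)^−4] / r × (1+r)^−1 = ¥103,011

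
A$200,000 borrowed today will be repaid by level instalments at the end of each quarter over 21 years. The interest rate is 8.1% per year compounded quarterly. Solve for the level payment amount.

Level ordinary annuity; solve PV = PMT × [(1 − (1+r)^−n)/r] for PMT.
Periodic rate r = 0.081/4 per quarter; n is counted in quarters.
With n = 84: PMT = 200,000 / ([(1 − (1+r)^−n)/r]) = A$4,973.16

A$4,973.16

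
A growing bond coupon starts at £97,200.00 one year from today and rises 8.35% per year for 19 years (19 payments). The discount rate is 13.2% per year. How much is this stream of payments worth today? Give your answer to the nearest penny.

Periodic rate r = 0.132 per year.
Growing ordinary annuity: PV = PMT₁ × [1 − ((1+g)/(1+r))^n] / (r − g) = 97,200 × [1 − ((1+0.0835)/(1+r))^19] / (r − 0.0835) = £1,131,972.45.

£1,131,972.45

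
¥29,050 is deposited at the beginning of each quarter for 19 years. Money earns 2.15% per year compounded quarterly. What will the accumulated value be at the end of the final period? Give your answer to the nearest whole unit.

This is an annuity due: 76 deposits of ¥29,050 at the beginning of each quarter.
Periodic rate r = 0.0215/4 per quarter; n is counted in quarters.
FV = PMT × [((1+r)^n − 1)/r] × (1+r) = 29,050 × [(1+r)^76 − 1] / r × (1+r) = ¥2,732,686

¥2,732,686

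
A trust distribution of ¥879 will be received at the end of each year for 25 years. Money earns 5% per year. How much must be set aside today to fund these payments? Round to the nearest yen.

¥12,389

This is an ordinary annuity: 25 payments of ¥879 at the end of each year.
Periodic rate r = 0.05 per year.
PV = PMT × [(1 − (1+r)^−n)/r] = 879 × [1 − (1+r)^−25] / r = ¥12,389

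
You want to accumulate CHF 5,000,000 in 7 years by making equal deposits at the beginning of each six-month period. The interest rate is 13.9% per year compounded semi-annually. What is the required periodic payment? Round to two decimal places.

CHF 208,051.98

Level annuity due; solve FV = PMT × [((1+r)^n − 1)/r] × (1+r) for PMT.
Periodic rate r = 0.139/2 per half-year; n is counted in half-years.
With n = 14: PMT = 5,000,000 / ([((1+r)^n − 1)/r] × (1+r)) = CHF 208,051.98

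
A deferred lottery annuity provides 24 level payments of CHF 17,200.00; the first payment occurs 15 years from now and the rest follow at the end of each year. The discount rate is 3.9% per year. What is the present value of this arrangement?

CHF 155,078.63

Ordinary annuity of 24 payments, first payment at period 15.
Periodic rate r = 0.039 per year.
The ordinary-annuity PV formula values the stream one period before the first payment (period 14); discount that back 14 periods:
PV₀ = 17,200 × [1 − (1+r)^−24] / r × (1+r)^−14 = CHF 155,078.63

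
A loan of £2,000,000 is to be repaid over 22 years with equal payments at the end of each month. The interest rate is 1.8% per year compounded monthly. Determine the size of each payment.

Level ordinary annuity; solve PV = PMT × [(1 − (1+r)^−n)/r] for PMT.
Periodic rate r = 0.018/12 per month; n is counted in months.
With n = 264: PMT = 2,000,000 / ([(1 − (1+r)^−n)/r]) = £9,180.11

£9,180.11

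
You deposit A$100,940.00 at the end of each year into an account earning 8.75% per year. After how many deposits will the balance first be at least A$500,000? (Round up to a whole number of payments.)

5 payments

Periodic rate r = 0.0875 per year.
Ordinary annuity FV: 500,000 = 100,940 × [((1+r)^n − 1)/r].
(1+r)^n = 1 + 500,000 × r / 100,940, so n = ln(1 + 500,000·r/100,940) / ln(1+r) = 4.29.
Round up to a whole number of payments: n = 5.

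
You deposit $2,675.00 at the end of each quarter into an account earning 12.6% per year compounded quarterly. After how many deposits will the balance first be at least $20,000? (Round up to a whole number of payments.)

7 payments

Periodic rate r = 0.126/4 per quarter; n is counted in quarters.
Ordinary annuity FV: 20,000 = 2,675 × [((1+r)^n − 1)/r].
(1+r)^n = 1 + 20,000 × r / 2,675, so n = ln(1 + 20,000·r/2,675) / ln(1+r) = 6.82.
Round up to a whole number of payments: n = 7.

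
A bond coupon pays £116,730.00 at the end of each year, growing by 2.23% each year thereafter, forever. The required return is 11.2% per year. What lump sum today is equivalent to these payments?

Periodic rate r = 0.112 per year.
Growing perpetuity (Gordon): PV = PMT₁ / (r − g) = 116,730 / (r − 0.0223) = £1,301,337.79.

£1,301,337.79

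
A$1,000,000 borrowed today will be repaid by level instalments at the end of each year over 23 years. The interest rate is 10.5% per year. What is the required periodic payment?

Level ordinary annuity; solve PV = PMT × [(1 − (1+r)^−n)/r] for PMT.
Periodic rate r = 0.105 per year.
With n = 23: PMT = 1,000,000 / ([(1 − (1+r)^−n)/r]) = A$116,746.59

A$116,746.59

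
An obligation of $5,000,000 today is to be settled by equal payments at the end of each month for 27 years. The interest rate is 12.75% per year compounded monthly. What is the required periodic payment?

$54,913.58

Level ordinary annuity; solve PV = PMT × [(1 − (1+r)^−n)/r] for PMT.
Periodic rate r = 0.1275/12 per month; n is counted in months.
With n = 324: PMT = 5,000,000 / ([(1 − (1+r)^−n)/r]) = $54,913.58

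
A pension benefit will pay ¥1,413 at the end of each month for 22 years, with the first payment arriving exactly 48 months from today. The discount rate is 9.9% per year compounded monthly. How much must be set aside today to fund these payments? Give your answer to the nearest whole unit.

Ordinary annuity of 264 payments, first payment at period 48.
Periodic rate r = 0.099/12 per month; n is counted in months.
The ordinary-annuity PV formula values the stream one period before the first payment (period 47); discount that back 47 periods:
PV₀ = 1,413 × [1 − (1+r)^−264] / r × (1+r)^−47 = ¥103,104

¥103,104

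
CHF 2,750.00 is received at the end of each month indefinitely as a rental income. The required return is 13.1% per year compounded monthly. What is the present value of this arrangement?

CHF 251,908.40

Periodic rate r = 0.131/12 per month.
Level perpetuity: PV = PMT / r = 2,750 / (0.131/12) = CHF 251,908.40.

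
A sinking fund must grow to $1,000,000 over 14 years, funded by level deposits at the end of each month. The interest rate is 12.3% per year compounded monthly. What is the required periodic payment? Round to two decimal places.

$2,254.30

Level ordinary annuity; solve FV = PMT × [((1+r)^n − 1)/r] for PMT.
Periodic rate r = 0.123/12 per month; n is counted in months.
With n = 168: PMT = 1,000,000 / ([((1+r)^n − 1)/r]) = $2,254.30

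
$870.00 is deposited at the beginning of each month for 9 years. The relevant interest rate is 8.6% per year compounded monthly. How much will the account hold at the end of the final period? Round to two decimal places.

This is an annuity due: 108 deposits of $870.00 at the beginning of each month.
Periodic rate r = 0.086/12 per month; n is counted in months.
FV = PMT × [((1+r)^n − 1)/r] × (1+r) = 870 × [(1+r)^108 − 1] / r × (1+r) = $142,126.78

$142,126.78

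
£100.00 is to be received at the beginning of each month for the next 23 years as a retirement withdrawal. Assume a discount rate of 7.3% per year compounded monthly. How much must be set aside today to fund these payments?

This is an annuity due: 276 payments of £100.00 at the beginning of each month.
Periodic rate r = 0.073/12 per month; n is counted in months.
PV = PMT × [(1 − (1+r)^−n)/r] × (1+r) = 100 × [1 − (1+r)^−276] / r × (1+r) = £13,437.22

£13,437.22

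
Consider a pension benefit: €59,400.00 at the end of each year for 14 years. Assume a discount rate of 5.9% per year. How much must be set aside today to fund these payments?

This is an ordinary annuity: 14 payments of €59,400.00 at the end of each year.
Periodic rate r = 0.059 per year.
PV = PMT × [(1 − (1+r)^−n)/r] = 59,400 × [1 − (1+r)^−14] / r = €555,556.91

€555,556.91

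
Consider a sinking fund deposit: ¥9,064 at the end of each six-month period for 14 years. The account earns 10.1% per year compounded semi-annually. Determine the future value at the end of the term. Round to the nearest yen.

¥533,562

This is an ordinary annuity: 28 deposits of ¥9,064 at the end of each six-month period.
Periodic rate r = 0.101/2 per half-year; n is counted in half-years.
FV = PMT × [((1+r)^n − 1)/r] = 9,064 × [(1+r)^28 − 1] / r = ¥533,562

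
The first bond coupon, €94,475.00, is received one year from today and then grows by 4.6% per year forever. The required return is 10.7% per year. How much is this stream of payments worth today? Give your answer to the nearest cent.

€1,548,770.49

Periodic rate r = 0.107 per year.
Growing perpetuity (Gordon): PV = PMT₁ / (r − g) = 94,475 / (r − 0.046) = €1,548,770.49.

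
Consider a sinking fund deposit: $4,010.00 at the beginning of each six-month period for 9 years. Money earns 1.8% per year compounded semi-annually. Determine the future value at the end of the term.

This is an annuity due: 18 deposits of $4,010.00 at the beginning of each six-month period.
Periodic rate r = 0.018/2 per half-year; n is counted in half-years.
FV = PMT × [((1+r)^n − 1)/r] × (1+r) = 4,010 × [(1+r)^18 − 1] / r × (1+r) = $78,677.77

$78,677.77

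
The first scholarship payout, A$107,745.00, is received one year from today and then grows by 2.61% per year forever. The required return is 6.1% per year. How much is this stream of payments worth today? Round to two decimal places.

Periodic rate r = 0.061 per year.
Growing perpetuity (Gordon): PV = PMT₁ / (r − g) = 107,745 / (r − 0.0261) = A$3,087,249.28.

A$3,087,249.28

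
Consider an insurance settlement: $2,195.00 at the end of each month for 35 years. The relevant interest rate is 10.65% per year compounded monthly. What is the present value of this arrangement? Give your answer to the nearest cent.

This is an ordinary annuity: 420 payments of $2,195.00 at the end of each month.
Periodic rate r = 0.1065/12 per month; n is counted in months.
PV = PMT × [(1 − (1+r)^−n)/r] = 2,195 × [1 − (1+r)^−420] / r = $241,276.46

$241,276.46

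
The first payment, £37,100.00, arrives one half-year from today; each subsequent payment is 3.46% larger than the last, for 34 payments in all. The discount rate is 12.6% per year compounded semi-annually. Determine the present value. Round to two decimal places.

Periodic rate r = 0.126/2 per half-year; n is counted in half-years.
Growing ordinary annuity: PV = PMT₁ × [1 − ((1+g)/(1+r))^n] / (r − g) = 37,100 × [1 − ((1+0.0346)/(1+r))^34] / (r − 0.0346) = £786,116.05.

£786,116.05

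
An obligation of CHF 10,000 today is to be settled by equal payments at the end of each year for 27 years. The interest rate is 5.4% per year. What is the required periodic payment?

Level ordinary annuity; solve PV = PMT × [(1 − (1+r)^−n)/r] for PMT.
Periodic rate r = 0.054 per year.
With n = 27: PMT = 10,000 / ([(1 − (1+r)^−n)/r]) = CHF 712.13

CHF 712.13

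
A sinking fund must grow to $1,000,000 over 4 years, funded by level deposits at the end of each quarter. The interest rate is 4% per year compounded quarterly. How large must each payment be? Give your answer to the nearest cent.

Level ordinary annuity; solve FV = PMT × [((1+r)^n − 1)/r] for PMT.
Periodic rate r = 0.04/4 per quarter; n is counted in quarters.
With n = 16: PMT = 1,000,000 / ([((1+r)^n − 1)/r]) = $57,944.60

$57,944.60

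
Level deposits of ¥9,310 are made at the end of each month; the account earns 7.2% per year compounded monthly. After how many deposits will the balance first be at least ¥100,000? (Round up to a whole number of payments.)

Periodic rate r = 0.072/12 per month; n is counted in months.
Ordinary annuity FV: 100,000 = 9,310 × [((1+r)^n − 1)/r].
(1+r)^n = 1 + 100,000 × r / 9,310, so n = ln(1 + 100,000·r/9,310) / ln(1+r) = 10.44.
Round up to a whole number of payments: n = 11.

11 payments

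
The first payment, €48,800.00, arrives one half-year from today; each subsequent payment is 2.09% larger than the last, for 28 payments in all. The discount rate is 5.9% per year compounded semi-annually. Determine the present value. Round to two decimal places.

€1,187,860.97

Periodic rate r = 0.059/2 per half-year; n is counted in half-years.
Growing ordinary annuity: PV = PMT₁ × [1 − ((1+g)/(1+r))^n] / (r − g) = 48,800 × [1 − ((1+0.0209)/(1+r))^28] / (r − 0.0209) = €1,187,860.97.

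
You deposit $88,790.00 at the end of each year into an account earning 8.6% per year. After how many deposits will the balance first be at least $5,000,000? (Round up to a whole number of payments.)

22 payments

Periodic rate r = 0.086 per year.
Ordinary annuity FV: 5,000,000 = 88,790 × [((1+r)^n − 1)/r].
(1+r)^n = 1 + 5,000,000 × r / 88,790, so n = ln(1 + 5,000,000·r/88,790) / ln(1+r) = 21.40.
Round up to a whole number of payments: n = 22.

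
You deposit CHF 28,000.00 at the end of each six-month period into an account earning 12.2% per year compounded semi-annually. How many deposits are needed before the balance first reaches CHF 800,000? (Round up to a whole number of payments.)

18 payments

Periodic rate r = 0.122/2 per half-year; n is counted in half-years.
Ordinary annuity FV: 800,000 = 28,000 × [((1+r)^n − 1)/r].
(1+r)^n = 1 + 800,000 × r / 28,000, so n = ln(1 + 800,000·r/28,000) / ln(1+r) = 17.04.
Round up to a whole number of payments: n = 18.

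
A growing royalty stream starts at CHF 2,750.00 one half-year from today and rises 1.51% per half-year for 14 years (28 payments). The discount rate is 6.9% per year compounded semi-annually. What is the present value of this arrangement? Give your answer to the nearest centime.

Periodic rate r = 0.069/2 per half-year; n is counted in half-years.
Growing ordinary annuity: PV = PMT₁ × [1 − ((1+g)/(1+r))^n] / (r − g) = 2,750 × [1 − ((1+0.0151)/(1+r))^28] / (r − 0.0151) = CHF 58,322.19.

CHF 58,322.19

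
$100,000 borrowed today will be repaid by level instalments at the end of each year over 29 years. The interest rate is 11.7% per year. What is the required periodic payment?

$12,192.67

Level ordinary annuity; solve PV = PMT × [(1 − (1+r)^−n)/r] for PMT.
Periodic rate r = 0.117 per year.
With n = 29: PMT = 100,000 / ([(1 − (1+r)^−n)/r]) = $12,192.67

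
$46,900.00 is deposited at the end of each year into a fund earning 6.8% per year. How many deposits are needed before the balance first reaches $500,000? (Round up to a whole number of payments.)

Periodic rate r = 0.068 per year.
Ordinary annuity FV: 500,000 = 46,900 × [((1+r)^n − 1)/r].
(1+r)^n = 1 + 500,000 × r / 46,900, so n = ln(1 + 500,000·r/46,900) / ln(1+r) = 8.29.
Round up to a whole number of payments: n = 9.

9 payments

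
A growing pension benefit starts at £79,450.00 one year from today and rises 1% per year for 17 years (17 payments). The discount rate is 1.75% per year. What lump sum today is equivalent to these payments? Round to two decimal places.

Periodic rate r = 0.0175 per year.
Growing ordinary annuity: PV = PMT₁ × [1 − ((1+g)/(1+r))^n] / (r − g) = 79,450 × [1 − ((1+0.01)/(1+r))^17] / (r − 0.01) = £1,251,956.58.

£1,251,956.58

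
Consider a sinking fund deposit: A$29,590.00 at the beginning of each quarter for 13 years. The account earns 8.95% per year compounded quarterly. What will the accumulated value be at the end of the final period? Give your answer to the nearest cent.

A$2,920,860.91

This is an annuity due: 52 deposits of A$29,590.00 at the beginning of each quarter.
Periodic rate r = 0.0895/4 per quarter; n is counted in quarters.
FV = PMT × [((1+r)^n − 1)/r] × (1+r) = 29,590 × [(1+r)^52 − 1] / r × (1+r) = A$2,920,860.91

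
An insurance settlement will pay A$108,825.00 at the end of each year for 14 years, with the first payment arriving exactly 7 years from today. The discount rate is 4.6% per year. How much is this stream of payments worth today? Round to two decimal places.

Ordinary annuity of 14 payments, first payment at period 7.
Periodic rate r = 0.046 per year.
The ordinary-annuity PV formula values the stream one period before the first payment (period 6); discount that back 6 periods:
PV₀ = 108,825 × [1 − (1+r)^−14] / r × (1+r)^−6 = A$843,902.87

A$843,902.87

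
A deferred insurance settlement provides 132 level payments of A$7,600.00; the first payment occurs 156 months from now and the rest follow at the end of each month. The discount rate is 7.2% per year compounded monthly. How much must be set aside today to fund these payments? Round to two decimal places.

A$273,627.08

Ordinary annuity of 132 payments, first payment at period 156.
Periodic rate r = 0.072/12 per month; n is counted in months.
The ordinary-annuity PV formula values the stream one period before the first payment (period 155); discount that back 155 periods:
PV₀ = 7,600 × [1 − (1+r)^−132] / r × (1+r)^−155 = A$273,627.08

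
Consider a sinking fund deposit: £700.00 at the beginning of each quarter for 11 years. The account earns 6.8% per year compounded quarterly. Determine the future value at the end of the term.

£46,044.40

This is an annuity due: 44 deposits of £700.00 at the beginning of each quarter.
Periodic rate r = 0.068/4 per quarter; n is counted in quarters.
FV = PMT × [((1+r)^n − 1)/r] × (1+r) = 700 × [(1+r)^44 − 1] / r × (1+r) = £46,044.40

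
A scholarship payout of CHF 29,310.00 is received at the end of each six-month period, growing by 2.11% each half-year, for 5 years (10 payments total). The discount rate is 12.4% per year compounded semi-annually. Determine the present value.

Periodic rate r = 0.124/2 per half-year; n is counted in half-years.
Growing ordinary annuity: PV = PMT₁ × [1 − ((1+g)/(1+r))^n] / (r − g) = 29,310 × [1 − ((1+0.0211)/(1+r))^10] / (r − 0.0211) = CHF 232,754.35.

CHF 232,754.35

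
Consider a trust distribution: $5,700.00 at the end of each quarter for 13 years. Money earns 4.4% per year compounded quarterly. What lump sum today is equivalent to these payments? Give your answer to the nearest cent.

$224,807.51

This is an ordinary annuity: 52 payments of $5,700.00 at the end of each quarter.
Periodic rate r = 0.044/4 per quarter; n is counted in quarters.
PV = PMT × [(1 − (1+r)^−n)/r] = 5,700 × [1 − (1+r)^−52] / r = $224,807.51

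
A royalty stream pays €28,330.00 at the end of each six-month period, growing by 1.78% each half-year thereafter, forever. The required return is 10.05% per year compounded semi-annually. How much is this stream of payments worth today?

Periodic rate r = 0.1005/2 per half-year.
Growing perpetuity (Gordon): PV = PMT₁ / (r − g) = 28,330 / (r − 0.0178) = €873,035.44.

€873,035.44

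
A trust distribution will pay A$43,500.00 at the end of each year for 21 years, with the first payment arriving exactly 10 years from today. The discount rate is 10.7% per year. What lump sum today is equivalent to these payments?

Ordinary annuity of 21 payments, first payment at period 10.
Periodic rate r = 0.107 per year.
The ordinary-annuity PV formula values the stream one period before the first payment (period 9); discount that back 9 periods:
PV₀ = 43,500 × [1 − (1+r)^−21] / r × (1+r)^−9 = A$143,585.01

A$143,585.01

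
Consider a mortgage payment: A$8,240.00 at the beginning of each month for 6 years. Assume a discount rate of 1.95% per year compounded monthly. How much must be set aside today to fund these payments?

This is an annuity due: 72 payments of A$8,240.00 at the beginning of each month.
Periodic rate r = 0.0195/12 per month; n is counted in months.
PV = PMT × [(1 − (1+r)^−n)/r] × (1+r) = 8,240 × [1 − (1+r)^−72] / r × (1+r) = A$560,368.76

A$560,368.76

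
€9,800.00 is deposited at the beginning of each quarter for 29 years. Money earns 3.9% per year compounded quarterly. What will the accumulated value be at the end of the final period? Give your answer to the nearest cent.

This is an annuity due: 116 deposits of €9,800.00 at the beginning of each quarter.
Periodic rate r = 0.039/4 per quarter; n is counted in quarters.
FV = PMT × [((1+r)^n − 1)/r] × (1+r) = 9,800 × [(1+r)^116 − 1] / r × (1+r) = €2,112,902.91

€2,112,902.91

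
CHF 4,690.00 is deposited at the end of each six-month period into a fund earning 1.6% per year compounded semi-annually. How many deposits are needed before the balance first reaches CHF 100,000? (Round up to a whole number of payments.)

20 payments

Periodic rate r = 0.016/2 per half-year; n is counted in half-years.
Ordinary annuity FV: 100,000 = 4,690 × [((1+r)^n − 1)/r].
(1+r)^n = 1 + 100,000 × r / 4,690, so n = ln(1 + 100,000·r/4,690) / ln(1+r) = 19.77.
Round up to a whole number of payments: n = 20.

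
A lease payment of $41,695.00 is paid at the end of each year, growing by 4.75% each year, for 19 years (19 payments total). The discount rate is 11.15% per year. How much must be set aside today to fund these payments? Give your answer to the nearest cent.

Periodic rate r = 0.1115 per year.
Growing ordinary annuity: PV = PMT₁ × [1 − ((1+g)/(1+r))^n] / (r − g) = 41,695 × [1 − ((1+0.0475)/(1+r))^19] / (r − 0.0475) = $440,353.99.

$440,353.99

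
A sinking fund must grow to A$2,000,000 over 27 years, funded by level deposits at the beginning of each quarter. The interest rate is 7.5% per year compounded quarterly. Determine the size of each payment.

A$5,719.91

Level annuity due; solve FV = PMT × [((1+r)^n − 1)/r] × (1+r) for PMT.
Periodic rate r = 0.075/4 per quarter; n is counted in quarters.
With n = 108: PMT = 2,000,000 / ([((1+r)^n − 1)/r] × (1+r)) = A$5,719.91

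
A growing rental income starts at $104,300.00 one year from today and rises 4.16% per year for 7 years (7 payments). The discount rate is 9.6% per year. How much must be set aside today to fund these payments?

$574,766.94

Periodic rate r = 0.096 per year.
Growing ordinary annuity: PV = PMT₁ × [1 − ((1+g)/(1+r))^n] / (r − g) = 104,300 × [1 − ((1+0.0416)/(1+r))^7] / (r − 0.0416) = $574,766.94.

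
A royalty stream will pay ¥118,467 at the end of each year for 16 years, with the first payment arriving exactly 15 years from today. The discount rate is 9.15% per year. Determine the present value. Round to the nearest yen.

Ordinary annuity of 16 payments, first payment at period 15.
Periodic rate r = 0.0915 per year.
The ordinary-annuity PV formula values the stream one period before the first payment (period 14); discount that back 14 periods:
PV₀ = 118,467 × [1 − (1+r)^−16] / r × (1+r)^−14 = ¥286,412

¥286,412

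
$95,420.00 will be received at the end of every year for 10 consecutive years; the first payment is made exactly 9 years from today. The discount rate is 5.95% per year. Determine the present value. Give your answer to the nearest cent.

$443,347.33

Ordinary annuity of 10 payments, first payment at period 9.
Periodic rate r = 0.0595 per year.
The ordinary-annuity PV formula values the stream one period before the first payment (period 8); discount that back 8 periods:
PV₀ = 95,420 × [1 − (1+r)^−10] / r × (1+r)^−8 = $443,347.33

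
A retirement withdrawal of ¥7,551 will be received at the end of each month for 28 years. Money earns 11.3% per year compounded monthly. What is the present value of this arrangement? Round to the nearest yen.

¥767,486

This is an ordinary annuity: 336 payments of ¥7,551 at the end of each month.
Periodic rate r = 0.113/12 per month; n is counted in months.
PV = PMT × [(1 − (1+r)^−n)/r] = 7,551 × [1 − (1+r)^−336] / r = ¥767,486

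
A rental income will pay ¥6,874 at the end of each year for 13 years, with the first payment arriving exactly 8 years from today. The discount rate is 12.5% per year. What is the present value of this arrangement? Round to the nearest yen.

¥18,897

Ordinary annuity of 13 payments, first payment at period 8.
Periodic rate r = 0.125 per year.
The ordinary-annuity PV formula values the stream one period before the first payment (period 7); discount that back 7 periods:
PV₀ = 6,874 × [1 − (1+r)^−13] / r × (1+r)^−7 = ¥18,897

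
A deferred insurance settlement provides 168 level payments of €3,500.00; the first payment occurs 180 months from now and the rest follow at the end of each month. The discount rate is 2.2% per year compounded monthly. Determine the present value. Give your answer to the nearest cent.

Ordinary annuity of 168 payments, first payment at period 180.
Periodic rate r = 0.022/12 per month; n is counted in months.
The ordinary-annuity PV formula values the stream one period before the first payment (period 179); discount that back 179 periods:
PV₀ = 3,500 × [1 − (1+r)^−168] / r × (1+r)^−179 = €364,318.35

€364,318.35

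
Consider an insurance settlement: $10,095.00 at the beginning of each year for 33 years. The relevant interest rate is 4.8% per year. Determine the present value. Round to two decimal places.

This is an annuity due: 33 payments of $10,095.00 at the beginning of each year.
Periodic rate r = 0.048 per year.
PV = PMT × [(1 − (1+r)^−n)/r] × (1+r) = 10,095 × [1 − (1+r)^−33] / r × (1+r) = $173,493.33

$173,493.33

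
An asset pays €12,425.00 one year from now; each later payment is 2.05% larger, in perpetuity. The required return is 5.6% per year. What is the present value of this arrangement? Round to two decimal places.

€350,000.00

Periodic rate r = 0.056 per year.
Growing perpetuity (Gordon): PV = PMT₁ / (r − g) = 12,425 / (r − 0.0205) = €350,000.00.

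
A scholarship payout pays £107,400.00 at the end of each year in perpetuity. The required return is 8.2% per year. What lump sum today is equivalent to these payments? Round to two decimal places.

£1,309,756.10

Periodic rate r = 0.082 per year.
Level perpetuity: PV = PMT / r = 107,400 / (0.082) = £1,309,756.10.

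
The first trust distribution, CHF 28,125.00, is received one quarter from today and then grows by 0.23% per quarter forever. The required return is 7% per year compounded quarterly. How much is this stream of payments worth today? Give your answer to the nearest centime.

CHF 1,850,328.95

Periodic rate r = 0.07/4 per quarter.
Growing perpetuity (Gordon): PV = PMT₁ / (r − g) = 28,125 / (r − 0.0023) = CHF 1,850,328.95.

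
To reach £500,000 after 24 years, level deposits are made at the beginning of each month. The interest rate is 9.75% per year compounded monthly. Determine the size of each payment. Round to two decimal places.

£434.08

Level annuity due; solve FV = PMT × [((1+r)^n − 1)/r] × (1+r) for PMT.
Periodic rate r = 0.0975/12 per month; n is counted in months.
With n = 288: PMT = 500,000 / ([((1+r)^n − 1)/r] × (1+r)) = £434.08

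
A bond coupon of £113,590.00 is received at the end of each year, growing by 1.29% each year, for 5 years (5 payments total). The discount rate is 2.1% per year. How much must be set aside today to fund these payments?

£547,511.91

Periodic rate r = 0.021 per year.
Growing ordinary annuity: PV = PMT₁ × [1 − ((1+g)/(1+r))^n] / (r − g) = 113,590 × [1 − ((1+0.0129)/(1+r))^5] / (r − 0.0129) = £547,511.91.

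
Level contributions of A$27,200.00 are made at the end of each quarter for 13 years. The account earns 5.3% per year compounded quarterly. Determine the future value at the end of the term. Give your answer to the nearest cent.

This is an ordinary annuity: 52 deposits of A$27,200.00 at the end of each quarter.
Periodic rate r = 0.053/4 per quarter; n is counted in quarters.
FV = PMT × [((1+r)^n − 1)/r] = 27,200 × [(1+r)^52 − 1] / r = A$2,017,380.32

A$2,017,380.32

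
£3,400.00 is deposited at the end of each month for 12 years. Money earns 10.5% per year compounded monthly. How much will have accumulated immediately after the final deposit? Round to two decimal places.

£973,819.48

This is an ordinary annuity: 144 deposits of £3,400.00 at the end of each month.
Periodic rate r = 0.105/12 per month; n is counted in months.
FV = PMT × [((1+r)^n − 1)/r] = 3,400 × [(1+r)^144 − 1] / r = £973,819.48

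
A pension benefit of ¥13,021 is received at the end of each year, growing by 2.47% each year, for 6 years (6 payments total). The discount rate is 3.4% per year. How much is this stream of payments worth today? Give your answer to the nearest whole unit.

¥73,878

Periodic rate r = 0.034 per year.
Growing ordinary annuity: PV = PMT₁ × [1 − ((1+g)/(1+r))^n] / (r − g) = 13,021 × [1 − ((1+0.0247)/(1+r))^6] / (r − 0.0247) = ¥73,878.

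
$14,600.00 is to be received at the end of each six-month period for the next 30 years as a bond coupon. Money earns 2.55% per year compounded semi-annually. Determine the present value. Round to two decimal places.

This is an ordinary annuity: 60 payments of $14,600.00 at the end of each six-month period.
Periodic rate r = 0.0255/2 per half-year; n is counted in half-years.
PV = PMT × [(1 − (1+r)^−n)/r] = 14,600 × [1 − (1+r)^−60] / r = $609,662.05

$609,662.05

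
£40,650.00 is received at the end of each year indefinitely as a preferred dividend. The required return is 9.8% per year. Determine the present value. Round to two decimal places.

Periodic rate r = 0.098 per year.
Level perpetuity: PV = PMT / r = 40,650 / (0.098) = £414,795.92.

£414,795.92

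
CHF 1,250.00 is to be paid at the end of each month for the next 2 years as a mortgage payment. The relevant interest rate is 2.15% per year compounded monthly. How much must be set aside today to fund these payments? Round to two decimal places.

This is an ordinary annuity: 24 payments of CHF 1,250.00 at the end of each month.
Periodic rate r = 0.0215/12 per month; n is counted in months.
PV = PMT × [(1 − (1+r)^−n)/r] = 1,250 × [1 − (1+r)^−24] / r = CHF 29,338.43

CHF 29,338.43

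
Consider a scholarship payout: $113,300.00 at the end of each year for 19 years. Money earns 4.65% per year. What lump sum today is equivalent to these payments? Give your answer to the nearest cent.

This is an ordinary annuity: 19 payments of $113,300.00 at the end of each year.
Periodic rate r = 0.0465 per year.
PV = PMT × [(1 − (1+r)^−n)/r] = 113,300 × [1 − (1+r)^−19] / r = $1,409,178.12

$1,409,178.12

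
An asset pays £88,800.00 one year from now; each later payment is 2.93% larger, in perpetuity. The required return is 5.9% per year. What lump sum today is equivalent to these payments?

Periodic rate r = 0.059 per year.
Growing perpetuity (Gordon): PV = PMT₁ / (r − g) = 88,800 / (r − 0.0293) = £2,989,898.99.

£2,989,898.99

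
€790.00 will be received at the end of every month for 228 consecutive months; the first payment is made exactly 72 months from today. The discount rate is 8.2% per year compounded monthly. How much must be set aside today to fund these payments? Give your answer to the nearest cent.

€56,196.72

Ordinary annuity of 228 payments, first payment at period 72.
Periodic rate r = 0.082/12 per month; n is counted in months.
The ordinary-annuity PV formula values the stream one period before the first payment (period 71); discount that back 71 periods:
PV₀ = 790 × [1 − (1+r)^−228] / r × (1+r)^−71 = €56,196.72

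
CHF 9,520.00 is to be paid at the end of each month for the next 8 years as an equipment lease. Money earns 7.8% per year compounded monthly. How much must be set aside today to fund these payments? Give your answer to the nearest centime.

This is an ordinary annuity: 96 payments of CHF 9,520.00 at the end of each month.
Periodic rate r = 0.078/12 per month; n is counted in months.
PV = PMT × [(1 − (1+r)^−n)/r] = 9,520 × [1 − (1+r)^−96] / r = CHF 678,292.73

CHF 678,292.73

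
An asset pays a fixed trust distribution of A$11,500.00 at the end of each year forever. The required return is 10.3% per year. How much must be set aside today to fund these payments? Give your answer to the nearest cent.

A$111,650.49

Periodic rate r = 0.103 per year.
Level perpetuity: PV = PMT / r = 11,500 / (0.103) = A$111,650.49.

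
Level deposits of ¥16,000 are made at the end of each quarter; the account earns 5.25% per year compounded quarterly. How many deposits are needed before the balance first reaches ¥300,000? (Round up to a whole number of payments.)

Periodic rate r = 0.0525/4 per quarter; n is counted in quarters.
Ordinary annuity FV: 300,000 = 16,000 × [((1+r)^n − 1)/r].
(1+r)^n = 1 + 300,000 × r / 16,000, so n = ln(1 + 300,000·r/16,000) / ln(1+r) = 16.87.
Round up to a whole number of payments: n = 17.

17 payments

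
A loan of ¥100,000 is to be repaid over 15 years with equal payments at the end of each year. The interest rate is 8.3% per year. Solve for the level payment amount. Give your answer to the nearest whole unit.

¥11,898

Level ordinary annuity; solve PV = PMT × [(1 − (1+r)^−n)/r] for PMT.
Periodic rate r = 0.083 per year.
With n = 15: PMT = 100,000 / ([(1 − (1+r)^−n)/r]) = ¥11,898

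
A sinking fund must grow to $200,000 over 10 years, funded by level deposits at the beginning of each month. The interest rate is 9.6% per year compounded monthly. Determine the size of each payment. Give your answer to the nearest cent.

Level annuity due; solve FV = PMT × [((1+r)^n − 1)/r] × (1+r) for PMT.
Periodic rate r = 0.096/12 per month; n is counted in months.
With n = 120: PMT = 200,000 / ([((1+r)^n − 1)/r] × (1+r)) = $990.99

$990.99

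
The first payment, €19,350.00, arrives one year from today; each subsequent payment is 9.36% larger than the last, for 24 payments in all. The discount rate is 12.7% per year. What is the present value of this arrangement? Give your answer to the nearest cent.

Periodic rate r = 0.127 per year.
Growing ordinary annuity: PV = PMT₁ × [1 − ((1+g)/(1+r))^n] / (r − g) = 19,350 × [1 − ((1+0.0936)/(1+r))^24] / (r − 0.0936) = €297,915.10.

€297,915.10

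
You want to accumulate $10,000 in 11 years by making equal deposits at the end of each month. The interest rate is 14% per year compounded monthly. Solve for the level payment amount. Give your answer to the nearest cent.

Level ordinary annuity; solve FV = PMT × [((1+r)^n − 1)/r] for PMT.
Periodic rate r = 0.14/12 per month; n is counted in months.
With n = 132: PMT = 10,000 / ([((1+r)^n − 1)/r]) = $32.20

$32.20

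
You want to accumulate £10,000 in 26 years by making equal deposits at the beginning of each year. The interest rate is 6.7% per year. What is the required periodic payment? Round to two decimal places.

Level annuity due; solve FV = PMT × [((1+r)^n − 1)/r] × (1+r) for PMT.
Periodic rate r = 0.067 per year.
With n = 26: PMT = 10,000 / ([((1+r)^n − 1)/r] × (1+r)) = £142.76

£142.76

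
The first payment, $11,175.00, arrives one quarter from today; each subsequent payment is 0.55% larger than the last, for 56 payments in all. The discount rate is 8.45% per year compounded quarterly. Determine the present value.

$413,618.43

Periodic rate r = 0.0845/4 per quarter; n is counted in quarters.
Growing ordinary annuity: PV = PMT₁ × [1 − ((1+g)/(1+r))^n] / (r − g) = 11,175 × [1 − ((1+0.0055)/(1+r))^56] / (r − 0.0055) = $413,618.43.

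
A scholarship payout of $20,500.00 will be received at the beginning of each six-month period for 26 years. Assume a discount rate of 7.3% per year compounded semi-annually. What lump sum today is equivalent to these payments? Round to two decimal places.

This is an annuity due: 52 payments of $20,500.00 at the beginning of each six-month period.
Periodic rate r = 0.073/2 per half-year; n is counted in half-years.
PV = PMT × [(1 − (1+r)^−n)/r] × (1+r) = 20,500 × [1 − (1+r)^−52] / r × (1+r) = $491,898.17

$491,898.17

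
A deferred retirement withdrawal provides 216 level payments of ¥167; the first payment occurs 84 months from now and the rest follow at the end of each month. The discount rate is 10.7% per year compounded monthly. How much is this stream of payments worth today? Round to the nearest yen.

Ordinary annuity of 216 payments, first payment at period 84.
Periodic rate r = 0.107/12 per month; n is counted in months.
The ordinary-annuity PV formula values the stream one period before the first payment (period 83); discount that back 83 periods:
PV₀ = 167 × [1 − (1+r)^−216] / r × (1+r)^−83 = ¥7,647

¥7,647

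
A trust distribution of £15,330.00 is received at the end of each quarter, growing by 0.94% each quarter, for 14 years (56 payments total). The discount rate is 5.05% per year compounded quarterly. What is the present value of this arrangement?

£777,609.65

Periodic rate r = 0.0505/4 per quarter; n is counted in quarters.
Growing ordinary annuity: PV = PMT₁ × [1 − ((1+g)/(1+r))^n] / (r − g) = 15,330 × [1 − ((1+0.0094)/(1+r))^56] / (r − 0.0094) = £777,609.65.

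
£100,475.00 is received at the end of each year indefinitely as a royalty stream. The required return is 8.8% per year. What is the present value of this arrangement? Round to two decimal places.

£1,141,761.36

Periodic rate r = 0.088 per year.
Level perpetuity: PV = PMT / r = 100,475 / (0.088) = £1,141,761.36.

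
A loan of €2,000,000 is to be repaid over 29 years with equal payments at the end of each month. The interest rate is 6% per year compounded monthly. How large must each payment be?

€12,140.09

Level ordinary annuity; solve PV = PMT × [(1 − (1+r)^−n)/r] for PMT.
Periodic rate r = 0.06/12 per month; n is counted in months.
With n = 348: PMT = 2,000,000 / ([(1 − (1+r)^−n)/r]) = €12,140.09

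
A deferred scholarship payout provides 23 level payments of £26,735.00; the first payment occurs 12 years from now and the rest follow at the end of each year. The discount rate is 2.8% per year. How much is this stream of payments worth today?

£331,305.18

Ordinary annuity of 23 payments, first payment at period 12.
Periodic rate r = 0.028 per year.
The ordinary-annuity PV formula values the stream one period before the first payment (period 11); discount that back 11 periods:
PV₀ = 26,735 × [1 − (1+r)^−23] / r × (1+r)^−11 = £331,305.18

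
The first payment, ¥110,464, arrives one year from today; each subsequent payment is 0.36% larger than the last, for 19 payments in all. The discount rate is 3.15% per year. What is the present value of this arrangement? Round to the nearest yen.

¥1,607,737

Periodic rate r = 0.0315 per year.
Growing ordinary annuity: PV = PMT₁ × [1 − ((1+g)/(1+r))^n] / (r − g) = 110,464 × [1 − ((1+0.0036)/(1+r))^19] / (r − 0.0036) = ¥1,607,737.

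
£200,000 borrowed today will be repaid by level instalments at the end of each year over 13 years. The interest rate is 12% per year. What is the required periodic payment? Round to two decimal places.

£31,135.44

Level ordinary annuity; solve PV = PMT × [(1 − (1+r)^−n)/r] for PMT.
Periodic rate r = 0.12 per year.
With n = 13: PMT = 200,000 / ([(1 − (1+r)^−n)/r]) = £31,135.44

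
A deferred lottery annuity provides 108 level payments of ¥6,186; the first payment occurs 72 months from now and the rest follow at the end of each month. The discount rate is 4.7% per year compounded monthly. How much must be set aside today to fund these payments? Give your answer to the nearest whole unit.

Ordinary annuity of 108 payments, first payment at period 72.
Periodic rate r = 0.047/12 per month; n is counted in months.
The ordinary-annuity PV formula values the stream one period before the first payment (period 71); discount that back 71 periods:
PV₀ = 6,186 × [1 − (1+r)^−108] / r × (1+r)^−71 = ¥412,095

¥412,095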